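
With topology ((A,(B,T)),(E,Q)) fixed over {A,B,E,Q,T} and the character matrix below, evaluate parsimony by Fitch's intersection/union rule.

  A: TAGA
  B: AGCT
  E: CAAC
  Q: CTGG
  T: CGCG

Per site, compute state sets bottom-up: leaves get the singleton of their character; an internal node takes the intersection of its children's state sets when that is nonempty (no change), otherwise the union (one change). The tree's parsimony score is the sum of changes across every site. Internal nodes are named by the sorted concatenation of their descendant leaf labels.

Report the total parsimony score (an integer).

9

[col 0] BT: children B:{A}, T:{C} ∪→ {A,C}; cost 1
[col 0] ABT: children A:{T}, BT:{A,C} ∪→ {A,C,T}; cost 1
[col 0] EQ: children E:{C}, Q:{C} ∩→ {C}; cost 0
[col 0] ABEQT: children ABT:{A,C,T}, EQ:{C} ∩→ {C}; cost 0
[col 1] BT: children B:{G}, T:{G} ∩→ {G}; cost 0
[col 1] ABT: children A:{A}, BT:{G} ∪→ {A,G}; cost 1
[col 1] EQ: children E:{A}, Q:{T} ∪→ {A,T}; cost 1
[col 1] ABEQT: children ABT:{A,G}, EQ:{A,T} ∩→ {A}; cost 0
[col 2] BT: children B:{C}, T:{C} ∩→ {C}; cost 0
[col 2] ABT: children A:{G}, BT:{C} ∪→ {C,G}; cost 1
[col 2] EQ: children E:{A}, Q:{G} ∪→ {A,G}; cost 1
[col 2] ABEQT: children ABT:{C,G}, EQ:{A,G} ∩→ {G}; cost 0
[col 3] BT: children B:{T}, T:{G} ∪→ {G,T}; cost 1
[col 3] ABT: children A:{A}, BT:{G,T} ∪→ {A,G,T}; cost 1
[col 3] EQ: children E:{C}, Q:{G} ∪→ {C,G}; cost 1
[col 3] ABEQT: children ABT:{A,G,T}, EQ:{C,G} ∩→ {G}; cost 0
per-site changes: [2, 2, 2, 3]; total = 9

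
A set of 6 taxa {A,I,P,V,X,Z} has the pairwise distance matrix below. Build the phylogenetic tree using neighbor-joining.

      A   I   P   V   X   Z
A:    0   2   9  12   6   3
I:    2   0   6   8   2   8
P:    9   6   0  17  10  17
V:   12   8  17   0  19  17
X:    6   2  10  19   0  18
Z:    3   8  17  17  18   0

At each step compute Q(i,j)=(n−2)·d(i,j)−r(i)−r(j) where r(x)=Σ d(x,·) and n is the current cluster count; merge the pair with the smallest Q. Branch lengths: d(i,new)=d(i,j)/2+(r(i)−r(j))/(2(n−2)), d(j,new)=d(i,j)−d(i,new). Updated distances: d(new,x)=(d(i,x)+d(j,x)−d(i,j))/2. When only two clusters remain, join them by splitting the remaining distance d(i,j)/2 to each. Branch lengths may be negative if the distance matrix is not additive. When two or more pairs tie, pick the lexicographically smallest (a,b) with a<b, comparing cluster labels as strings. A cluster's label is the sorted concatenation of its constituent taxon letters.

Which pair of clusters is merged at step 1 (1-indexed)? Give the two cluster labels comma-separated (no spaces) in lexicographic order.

A,Z

iteration 1: select A,Z (d=3, Q=-83); attach at lengths (-19/8, 43/8); label the merged cluster AZ
  updated: d(AZ,I)=7/2, d(AZ,P)=23/2, d(AZ,V)=13, d(AZ,X)=21/2
iteration 2: select AZ,V (d=13, Q=-113/2); attach at lengths (41/12, 115/12); label the merged cluster AVZ
  updated: d(AVZ,I)=-3/4, d(AVZ,P)=31/4, d(AVZ,X)=33/4
iteration 3: select AVZ,I (d=-3/4, Q=-24); attach at lengths (13/8, -19/8); label the merged cluster AIVZ
  updated: d(AIVZ,P)=29/4, d(AIVZ,X)=11/2
iteration 4: select AIVZ,P (d=29/4, Q=-91/4); attach at lengths (11/8, 47/8); label the merged cluster AIPVZ
  updated: d(AIPVZ,X)=33/8
iteration 5: select AIPVZ,X (d=33/8); attach at lengths (33/16, 33/16); label the merged cluster AIPVXZ
final tree: (((((A:-19/8,Z:43/8):41/12,V:115/12):13/8,I:-19/8):11/8,P:47/8):33/16,X:33/16)
total length: 213/8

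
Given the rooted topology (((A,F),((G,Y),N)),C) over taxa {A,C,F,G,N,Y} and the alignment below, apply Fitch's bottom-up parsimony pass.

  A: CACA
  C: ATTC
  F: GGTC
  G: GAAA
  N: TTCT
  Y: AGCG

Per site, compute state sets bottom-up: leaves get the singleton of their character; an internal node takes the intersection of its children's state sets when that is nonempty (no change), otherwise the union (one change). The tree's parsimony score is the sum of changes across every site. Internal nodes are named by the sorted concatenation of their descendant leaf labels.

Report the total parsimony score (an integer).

site 0, node AF: A={C} ∪ F={G} → {C,G} (+1)
site 0, node GY: G={G} ∪ Y={A} → {A,G} (+1)
site 0, node GNY: GY={A,G} ∪ N={T} → {A,G,T} (+1)
site 0, node AFGNY: AF={C,G} ∩ GNY={A,G,T} → {G} (+0)
site 0, node ACFGNY: AFGNY={G} ∪ C={A} → {A,G} (+1)
site 1, node AF: A={A} ∪ F={G} → {A,G} (+1)
site 1, node GY: G={A} ∪ Y={G} → {A,G} (+1)
site 1, node GNY: GY={A,G} ∪ N={T} → {A,G,T} (+1)
site 1, node AFGNY: AF={A,G} ∩ GNY={A,G,T} → {A,G} (+0)
site 1, node ACFGNY: AFGNY={A,G} ∪ C={T} → {A,G,T} (+1)
site 2, node AF: A={C} ∪ F={T} → {C,T} (+1)
site 2, node GY: G={A} ∪ Y={C} → {A,C} (+1)
site 2, node GNY: GY={A,C} ∩ N={C} → {C} (+0)
site 2, node AFGNY: AF={C,T} ∩ GNY={C} → {C} (+0)
site 2, node ACFGNY: AFGNY={C} ∪ C={T} → {C,T} (+1)
site 3, node AF: A={A} ∪ F={C} → {A,C} (+1)
site 3, node GY: G={A} ∪ Y={G} → {A,G} (+1)
site 3, node GNY: GY={A,G} ∪ N={T} → {A,G,T} (+1)
site 3, node AFGNY: AF={A,C} ∩ GNY={A,G,T} → {A} (+0)
site 3, node ACFGNY: AFGNY={A} ∪ C={C} → {A,C} (+1)
per-site changes: [4, 4, 3, 4]; total = 15

15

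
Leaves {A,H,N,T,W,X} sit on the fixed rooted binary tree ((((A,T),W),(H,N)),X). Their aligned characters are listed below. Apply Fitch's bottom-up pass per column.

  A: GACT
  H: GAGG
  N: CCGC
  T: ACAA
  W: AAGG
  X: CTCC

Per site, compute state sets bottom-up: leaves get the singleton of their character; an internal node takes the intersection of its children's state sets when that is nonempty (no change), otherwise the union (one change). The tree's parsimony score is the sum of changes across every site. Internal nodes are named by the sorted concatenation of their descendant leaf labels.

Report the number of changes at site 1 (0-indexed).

3

site 0, node AT: A={G} ∪ T={A} → {A,G} (+1)
site 0, node ATW: AT={A,G} ∩ W={A} → {A} (+0)
site 0, node HN: H={G} ∪ N={C} → {C,G} (+1)
site 0, node AHNTW: ATW={A} ∪ HN={C,G} → {A,C,G} (+1)
site 0, node AHNTWX: AHNTW={A,C,G} ∩ X={C} → {C} (+0)
site 1, node AT: A={A} ∪ T={C} → {A,C} (+1)
site 1, node ATW: AT={A,C} ∩ W={A} → {A} (+0)
site 1, node HN: H={A} ∪ N={C} → {A,C} (+1)
site 1, node AHNTW: ATW={A} ∩ HN={A,C} → {A} (+0)
site 1, node AHNTWX: AHNTW={A} ∪ X={T} → {A,T} (+1)
site 2, node AT: A={C} ∪ T={A} → {A,C} (+1)
site 2, node ATW: AT={A,C} ∪ W={G} → {A,C,G} (+1)
site 2, node HN: H={G} ∩ N={G} → {G} (+0)
site 2, node AHNTW: ATW={A,C,G} ∩ HN={G} → {G} (+0)
site 2, node AHNTWX: AHNTW={G} ∪ X={C} → {C,G} (+1)
site 3, node AT: A={T} ∪ T={A} → {A,T} (+1)
site 3, node ATW: AT={A,T} ∪ W={G} → {A,G,T} (+1)
site 3, node HN: H={G} ∪ N={C} → {C,G} (+1)
site 3, node AHNTW: ATW={A,G,T} ∩ HN={C,G} → {G} (+0)
site 3, node AHNTWX: AHNTW={G} ∪ X={C} → {C,G} (+1)
per-site changes: [3, 3, 3, 4]; total = 13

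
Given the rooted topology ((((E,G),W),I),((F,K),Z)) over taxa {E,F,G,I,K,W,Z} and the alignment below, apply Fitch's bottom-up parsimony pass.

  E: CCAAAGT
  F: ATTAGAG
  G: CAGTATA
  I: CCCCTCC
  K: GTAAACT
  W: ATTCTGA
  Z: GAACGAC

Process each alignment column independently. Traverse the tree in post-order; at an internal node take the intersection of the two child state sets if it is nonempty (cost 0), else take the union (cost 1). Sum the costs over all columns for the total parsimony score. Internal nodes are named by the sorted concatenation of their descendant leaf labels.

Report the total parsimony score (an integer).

EG@0: {C} ∩ {C} = {C} (intersection, +0)
EGW@0: {C} ∪ {A} = {A,C} (union, +1)
EGIW@0: {A,C} ∩ {C} = {C} (intersection, +0)
FK@0: {A} ∪ {G} = {A,G} (union, +1)
FKZ@0: {A,G} ∩ {G} = {G} (intersection, +0)
EFGIKWZ@0: {C} ∪ {G} = {C,G} (union, +1)
EG@1: {C} ∪ {A} = {A,C} (union, +1)
EGW@1: {A,C} ∪ {T} = {A,C,T} (union, +1)
EGIW@1: {A,C,T} ∩ {C} = {C} (intersection, +0)
FK@1: {T} ∩ {T} = {T} (intersection, +0)
FKZ@1: {T} ∪ {A} = {A,T} (union, +1)
EFGIKWZ@1: {C} ∪ {A,T} = {A,C,T} (union, +1)
EG@2: {A} ∪ {G} = {A,G} (union, +1)
EGW@2: {A,G} ∪ {T} = {A,G,T} (union, +1)
EGIW@2: {A,G,T} ∪ {C} = {A,C,G,T} (union, +1)
FK@2: {T} ∪ {A} = {A,T} (union, +1)
FKZ@2: {A,T} ∩ {A} = {A} (intersection, +0)
EFGIKWZ@2: {A,C,G,T} ∩ {A} = {A} (intersection, +0)
EG@3: {A} ∪ {T} = {A,T} (union, +1)
EGW@3: {A,T} ∪ {C} = {A,C,T} (union, +1)
EGIW@3: {A,C,T} ∩ {C} = {C} (intersection, +0)
FK@3: {A} ∩ {A} = {A} (intersection, +0)
FKZ@3: {A} ∪ {C} = {A,C} (union, +1)
EFGIKWZ@3: {C} ∩ {A,C} = {C} (intersection, +0)
EG@4: {A} ∩ {A} = {A} (intersection, +0)
EGW@4: {A} ∪ {T} = {A,T} (union, +1)
EGIW@4: {A,T} ∩ {T} = {T} (intersection, +0)
FK@4: {G} ∪ {A} = {A,G} (union, +1)
FKZ@4: {A,G} ∩ {G} = {G} (intersection, +0)
EFGIKWZ@4: {T} ∪ {G} = {G,T} (union, +1)
EG@5: {G} ∪ {T} = {G,T} (union, +1)
EGW@5: {G,T} ∩ {G} = {G} (intersection, +0)
EGIW@5: {G} ∪ {C} = {C,G} (union, +1)
FK@5: {A} ∪ {C} = {A,C} (union, +1)
FKZ@5: {A,C} ∩ {A} = {A} (intersection, +0)
EFGIKWZ@5: {C,G} ∪ {A} = {A,C,G} (union, +1)
EG@6: {T} ∪ {A} = {A,T} (union, +1)
EGW@6: {A,T} ∩ {A} = {A} (intersection, +0)
EGIW@6: {A} ∪ {C} = {A,C} (union, +1)
FK@6: {G} ∪ {T} = {G,T} (union, +1)
FKZ@6: {G,T} ∪ {C} = {C,G,T} (union, +1)
EFGIKWZ@6: {A,C} ∩ {C,G,T} = {C} (intersection, +0)
per-site changes: [3, 4, 4, 3, 3, 4, 4]; total = 25

25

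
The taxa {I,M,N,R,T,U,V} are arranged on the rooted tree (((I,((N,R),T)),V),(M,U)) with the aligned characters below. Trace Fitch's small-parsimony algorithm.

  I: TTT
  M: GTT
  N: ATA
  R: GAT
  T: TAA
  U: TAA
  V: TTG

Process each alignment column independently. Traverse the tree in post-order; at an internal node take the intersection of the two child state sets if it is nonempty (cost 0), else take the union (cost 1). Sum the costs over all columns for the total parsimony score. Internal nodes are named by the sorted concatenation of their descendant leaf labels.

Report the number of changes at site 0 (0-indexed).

NR@0: {A} ∪ {G} = {A,G} (union, +1)
NRT@0: {A,G} ∪ {T} = {A,G,T} (union, +1)
INRT@0: {T} ∩ {A,G,T} = {T} (intersection, +0)
INRTV@0: {T} ∩ {T} = {T} (intersection, +0)
MU@0: {G} ∪ {T} = {G,T} (union, +1)
IMNRTUV@0: {T} ∩ {G,T} = {T} (intersection, +0)
NR@1: {T} ∪ {A} = {A,T} (union, +1)
NRT@1: {A,T} ∩ {A} = {A} (intersection, +0)
INRT@1: {T} ∪ {A} = {A,T} (union, +1)
INRTV@1: {A,T} ∩ {T} = {T} (intersection, +0)
MU@1: {T} ∪ {A} = {A,T} (union, +1)
IMNRTUV@1: {T} ∩ {A,T} = {T} (intersection, +0)
NR@2: {A} ∪ {T} = {A,T} (union, +1)
NRT@2: {A,T} ∩ {A} = {A} (intersection, +0)
INRT@2: {T} ∪ {A} = {A,T} (union, +1)
INRTV@2: {A,T} ∪ {G} = {A,G,T} (union, +1)
MU@2: {T} ∪ {A} = {A,T} (union, +1)
IMNRTUV@2: {A,G,T} ∩ {A,T} = {A,T} (intersection, +0)
per-site changes: [3, 3, 4]; total = 10

3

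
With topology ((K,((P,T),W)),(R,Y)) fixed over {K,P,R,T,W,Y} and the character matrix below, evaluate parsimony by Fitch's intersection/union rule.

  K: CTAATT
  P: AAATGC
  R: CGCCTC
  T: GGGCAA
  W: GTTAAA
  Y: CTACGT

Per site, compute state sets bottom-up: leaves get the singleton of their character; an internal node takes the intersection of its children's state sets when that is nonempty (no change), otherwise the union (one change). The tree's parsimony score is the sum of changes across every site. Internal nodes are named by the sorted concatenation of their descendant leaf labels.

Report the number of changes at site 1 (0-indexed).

3

site 0, node PT: P={A} ∪ T={G} → {A,G} (+1)
site 0, node PTW: PT={A,G} ∩ W={G} → {G} (+0)
site 0, node KPTW: K={C} ∪ PTW={G} → {C,G} (+1)
site 0, node RY: R={C} ∩ Y={C} → {C} (+0)
site 0, node KPRTWY: KPTW={C,G} ∩ RY={C} → {C} (+0)
site 1, node PT: P={A} ∪ T={G} → {A,G} (+1)
site 1, node PTW: PT={A,G} ∪ W={T} → {A,G,T} (+1)
site 1, node KPTW: K={T} ∩ PTW={A,G,T} → {T} (+0)
site 1, node RY: R={G} ∪ Y={T} → {G,T} (+1)
site 1, node KPRTWY: KPTW={T} ∩ RY={G,T} → {T} (+0)
site 2, node PT: P={A} ∪ T={G} → {A,G} (+1)
site 2, node PTW: PT={A,G} ∪ W={T} → {A,G,T} (+1)
site 2, node KPTW: K={A} ∩ PTW={A,G,T} → {A} (+0)
site 2, node RY: R={C} ∪ Y={A} → {A,C} (+1)
site 2, node KPRTWY: KPTW={A} ∩ RY={A,C} → {A} (+0)
site 3, node PT: P={T} ∪ T={C} → {C,T} (+1)
site 3, node PTW: PT={C,T} ∪ W={A} → {A,C,T} (+1)
site 3, node KPTW: K={A} ∩ PTW={A,C,T} → {A} (+0)
site 3, node RY: R={C} ∩ Y={C} → {C} (+0)
site 3, node KPRTWY: KPTW={A} ∪ RY={C} → {A,C} (+1)
site 4, node PT: P={G} ∪ T={A} → {A,G} (+1)
site 4, node PTW: PT={A,G} ∩ W={A} → {A} (+0)
site 4, node KPTW: K={T} ∪ PTW={A} → {A,T} (+1)
site 4, node RY: R={T} ∪ Y={G} → {G,T} (+1)
site 4, node KPRTWY: KPTW={A,T} ∩ RY={G,T} → {T} (+0)
site 5, node PT: P={C} ∪ T={A} → {A,C} (+1)
site 5, node PTW: PT={A,C} ∩ W={A} → {A} (+0)
site 5, node KPTW: K={T} ∪ PTW={A} → {A,T} (+1)
site 5, node RY: R={C} ∪ Y={T} → {C,T} (+1)
site 5, node KPRTWY: KPTW={A,T} ∩ RY={C,T} → {T} (+0)
per-site changes: [2, 3, 3, 3, 3, 3]; total = 17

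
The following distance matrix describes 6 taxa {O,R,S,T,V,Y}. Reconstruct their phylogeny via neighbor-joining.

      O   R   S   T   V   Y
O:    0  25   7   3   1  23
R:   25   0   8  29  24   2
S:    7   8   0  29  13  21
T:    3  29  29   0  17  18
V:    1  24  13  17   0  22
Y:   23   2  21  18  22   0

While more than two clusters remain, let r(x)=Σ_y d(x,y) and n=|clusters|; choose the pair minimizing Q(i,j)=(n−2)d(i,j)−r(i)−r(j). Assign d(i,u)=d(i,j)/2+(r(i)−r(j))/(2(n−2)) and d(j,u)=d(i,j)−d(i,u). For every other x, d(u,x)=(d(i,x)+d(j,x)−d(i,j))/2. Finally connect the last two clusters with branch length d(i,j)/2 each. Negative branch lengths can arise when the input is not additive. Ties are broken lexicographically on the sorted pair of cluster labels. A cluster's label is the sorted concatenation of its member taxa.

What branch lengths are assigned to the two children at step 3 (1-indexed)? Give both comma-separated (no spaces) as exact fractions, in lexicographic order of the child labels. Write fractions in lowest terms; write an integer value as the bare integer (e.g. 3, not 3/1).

-83/16,131/16

step 1: merge (R,Y) at d=2, Q=-166; branch lengths R→5/4, Y→3/4; new cluster RY
  updated: d(O,RY)=23, d(RY,S)=27/2, d(RY,T)=45/2, d(RY,V)=22
step 2: merge (RY,S) at d=27/2, Q=-103; branch lengths RY→59/6, S→11/3; new cluster RSY
  updated: d(O,RSY)=33/4, d(RSY,T)=19, d(RSY,V)=43/4
step 3: merge (O,T) at d=3, Q=-181/4; branch lengths O→-83/16, T→131/16; new cluster OT
  updated: d(OT,RSY)=97/8, d(OT,V)=15/2
step 4: merge (OT,RSY) at d=97/8, Q=-243/8; branch lengths OT→71/16, RSY→123/16; new cluster ORSTY
  updated: d(ORSTY,V)=49/16
step 5: merge (ORSTY,V) at d=49/16; branch lengths ORSTY→49/32, V→49/32; new cluster ORSTVY
final tree: (((O:-83/16,T:131/16):71/16,((R:5/4,Y:3/4):59/6,S:11/3):123/16):49/32,V:49/32)
total length: 539/16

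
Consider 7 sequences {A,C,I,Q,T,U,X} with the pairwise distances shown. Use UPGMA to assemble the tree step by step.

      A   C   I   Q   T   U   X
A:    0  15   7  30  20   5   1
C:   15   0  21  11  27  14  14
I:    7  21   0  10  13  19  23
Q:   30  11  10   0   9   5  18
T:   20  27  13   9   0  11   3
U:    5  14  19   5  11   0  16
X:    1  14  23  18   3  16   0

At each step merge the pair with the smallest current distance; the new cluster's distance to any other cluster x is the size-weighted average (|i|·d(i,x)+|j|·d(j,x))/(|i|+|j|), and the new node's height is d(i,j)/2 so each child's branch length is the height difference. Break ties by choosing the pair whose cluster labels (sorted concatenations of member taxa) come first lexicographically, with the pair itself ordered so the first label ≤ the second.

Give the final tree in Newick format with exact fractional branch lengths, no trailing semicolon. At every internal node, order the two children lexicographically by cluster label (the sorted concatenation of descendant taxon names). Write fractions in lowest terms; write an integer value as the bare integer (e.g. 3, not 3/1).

(((A:1/2,X:1/2):27/4,C:29/4):7/8,(I:7,((Q:5/2,U:5/2):5/2,T:5):2):9/8)

1. join A+X (d=1) ⇒ AX; edges |A|=1/2, |X|=1/2
  updated: d(AX,C)=29/2, d(AX,I)=15, d(AX,Q)=24, d(AX,T)=23/2, d(AX,U)=21/2
2. join Q+U (d=5) ⇒ QU; edges |Q|=5/2, |U|=5/2
  updated: d(AX,QU)=69/4, d(C,QU)=25/2, d(I,QU)=29/2, d(QU,T)=10
3. join QU+T (d=10) ⇒ QTU; edges |QU|=5/2, |T|=5
  updated: d(AX,QTU)=46/3, d(C,QTU)=52/3, d(I,QTU)=14
4. join I+QTU (d=14) ⇒ IQTU; edges |I|=7, |QTU|=2
  updated: d(AX,IQTU)=61/4, d(C,IQTU)=73/4
5. join AX+C (d=29/2) ⇒ ACX; edges |AX|=27/4, |C|=29/4
  updated: d(ACX,IQTU)=65/4
6. join ACX+IQTU (d=65/4) ⇒ ACIQTUX; edges |ACX|=7/8, |IQTU|=9/8
final tree: (((A:1/2,X:1/2):27/4,C:29/4):7/8,(I:7,((Q:5/2,U:5/2):5/2,T:5):2):9/8)
total length: 77/2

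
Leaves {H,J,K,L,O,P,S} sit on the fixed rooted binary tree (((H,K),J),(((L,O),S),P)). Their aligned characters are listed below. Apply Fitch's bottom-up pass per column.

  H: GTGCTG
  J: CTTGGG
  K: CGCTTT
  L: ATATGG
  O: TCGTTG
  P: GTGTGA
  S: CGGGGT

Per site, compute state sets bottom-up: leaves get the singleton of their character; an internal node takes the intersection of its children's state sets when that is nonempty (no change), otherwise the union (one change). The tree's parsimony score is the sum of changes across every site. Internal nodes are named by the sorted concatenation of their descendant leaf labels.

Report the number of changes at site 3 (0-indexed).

HK@0: {G} ∪ {C} = {C,G} (union, +1)
HJK@0: {C,G} ∩ {C} = {C} (intersection, +0)
LO@0: {A} ∪ {T} = {A,T} (union, +1)
LOS@0: {A,T} ∪ {C} = {A,C,T} (union, +1)
LOPS@0: {A,C,T} ∪ {G} = {A,C,G,T} (union, +1)
HJKLOPS@0: {C} ∩ {A,C,G,T} = {C} (intersection, +0)
HK@1: {T} ∪ {G} = {G,T} (union, +1)
HJK@1: {G,T} ∩ {T} = {T} (intersection, +0)
LO@1: {T} ∪ {C} = {C,T} (union, +1)
LOS@1: {C,T} ∪ {G} = {C,G,T} (union, +1)
LOPS@1: {C,G,T} ∩ {T} = {T} (intersection, +0)
HJKLOPS@1: {T} ∩ {T} = {T} (intersection, +0)
HK@2: {G} ∪ {C} = {C,G} (union, +1)
HJK@2: {C,G} ∪ {T} = {C,G,T} (union, +1)
LO@2: {A} ∪ {G} = {A,G} (union, +1)
LOS@2: {A,G} ∩ {G} = {G} (intersection, +0)
LOPS@2: {G} ∩ {G} = {G} (intersection, +0)
HJKLOPS@2: {C,G,T} ∩ {G} = {G} (intersection, +0)
HK@3: {C} ∪ {T} = {C,T} (union, +1)
HJK@3: {C,T} ∪ {G} = {C,G,T} (union, +1)
LO@3: {T} ∩ {T} = {T} (intersection, +0)
LOS@3: {T} ∪ {G} = {G,T} (union, +1)
LOPS@3: {G,T} ∩ {T} = {T} (intersection, +0)
HJKLOPS@3: {C,G,T} ∩ {T} = {T} (intersection, +0)
HK@4: {T} ∩ {T} = {T} (intersection, +0)
HJK@4: {T} ∪ {G} = {G,T} (union, +1)
LO@4: {G} ∪ {T} = {G,T} (union, +1)
LOS@4: {G,T} ∩ {G} = {G} (intersection, +0)
LOPS@4: {G} ∩ {G} = {G} (intersection, +0)
HJKLOPS@4: {G,T} ∩ {G} = {G} (intersection, +0)
HK@5: {G} ∪ {T} = {G,T} (union, +1)
HJK@5: {G,T} ∩ {G} = {G} (intersection, +0)
LO@5: {G} ∩ {G} = {G} (intersection, +0)
LOS@5: {G} ∪ {T} = {G,T} (union, +1)
LOPS@5: {G,T} ∪ {A} = {A,G,T} (union, +1)
HJKLOPS@5: {G} ∩ {A,G,T} = {G} (intersection, +0)
per-site changes: [4, 3, 3, 3, 2, 3]; total = 18

3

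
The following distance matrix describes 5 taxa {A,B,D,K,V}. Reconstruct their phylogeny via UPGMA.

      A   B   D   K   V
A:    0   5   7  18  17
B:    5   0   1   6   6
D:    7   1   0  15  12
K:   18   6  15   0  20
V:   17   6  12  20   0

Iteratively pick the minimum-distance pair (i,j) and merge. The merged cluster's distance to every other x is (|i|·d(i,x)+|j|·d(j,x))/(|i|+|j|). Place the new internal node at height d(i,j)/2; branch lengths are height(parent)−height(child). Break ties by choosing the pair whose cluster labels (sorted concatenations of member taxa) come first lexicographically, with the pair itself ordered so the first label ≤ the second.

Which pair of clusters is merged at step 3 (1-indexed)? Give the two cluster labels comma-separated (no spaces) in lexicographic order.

1. join B+D (d=1) ⇒ BD; edges |B|=1/2, |D|=1/2
  updated: d(A,BD)=6, d(BD,K)=21/2, d(BD,V)=9
2. join A+BD (d=6) ⇒ ABD; edges |A|=3, |BD|=5/2
  updated: d(ABD,K)=13, d(ABD,V)=35/3
3. join ABD+V (d=35/3) ⇒ ABDV; edges |ABD|=17/6, |V|=35/6
  updated: d(ABDV,K)=59/4
4. join ABDV+K (d=59/4) ⇒ ABDKV; edges |ABDV|=37/24, |K|=59/8
final tree: (((A:3,(B:1/2,D:1/2):5/2):17/6,V:35/6):37/24,K:59/8)
total length: 289/12

ABD,V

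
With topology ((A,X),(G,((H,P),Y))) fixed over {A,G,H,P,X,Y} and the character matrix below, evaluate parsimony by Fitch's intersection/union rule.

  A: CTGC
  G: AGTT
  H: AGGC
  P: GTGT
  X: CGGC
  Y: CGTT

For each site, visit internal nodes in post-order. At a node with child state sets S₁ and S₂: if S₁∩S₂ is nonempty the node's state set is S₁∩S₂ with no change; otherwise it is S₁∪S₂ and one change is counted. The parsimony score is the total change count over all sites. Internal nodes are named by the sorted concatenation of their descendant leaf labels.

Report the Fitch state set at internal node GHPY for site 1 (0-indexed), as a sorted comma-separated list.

G

site 0, node AX: A={C} ∩ X={C} → {C} (+0)
site 0, node HP: H={A} ∪ P={G} → {A,G} (+1)
site 0, node HPY: HP={A,G} ∪ Y={C} → {A,C,G} (+1)
site 0, node GHPY: G={A} ∩ HPY={A,C,G} → {A} (+0)
site 0, node AGHPXY: AX={C} ∪ GHPY={A} → {A,C} (+1)
site 1, node AX: A={T} ∪ X={G} → {G,T} (+1)
site 1, node HP: H={G} ∪ P={T} → {G,T} (+1)
site 1, node HPY: HP={G,T} ∩ Y={G} → {G} (+0)
site 1, node GHPY: G={G} ∩ HPY={G} → {G} (+0)
site 1, node AGHPXY: AX={G,T} ∩ GHPY={G} → {G} (+0)
site 2, node AX: A={G} ∩ X={G} → {G} (+0)
site 2, node HP: H={G} ∩ P={G} → {G} (+0)
site 2, node HPY: HP={G} ∪ Y={T} → {G,T} (+1)
site 2, node GHPY: G={T} ∩ HPY={G,T} → {T} (+0)
site 2, node AGHPXY: AX={G} ∪ GHPY={T} → {G,T} (+1)
site 3, node AX: A={C} ∩ X={C} → {C} (+0)
site 3, node HP: H={C} ∪ P={T} → {C,T} (+1)
site 3, node HPY: HP={C,T} ∩ Y={T} → {T} (+0)
site 3, node GHPY: G={T} ∩ HPY={T} → {T} (+0)
site 3, node AGHPXY: AX={C} ∪ GHPY={T} → {C,T} (+1)
per-site changes: [3, 2, 2, 2]; total = 9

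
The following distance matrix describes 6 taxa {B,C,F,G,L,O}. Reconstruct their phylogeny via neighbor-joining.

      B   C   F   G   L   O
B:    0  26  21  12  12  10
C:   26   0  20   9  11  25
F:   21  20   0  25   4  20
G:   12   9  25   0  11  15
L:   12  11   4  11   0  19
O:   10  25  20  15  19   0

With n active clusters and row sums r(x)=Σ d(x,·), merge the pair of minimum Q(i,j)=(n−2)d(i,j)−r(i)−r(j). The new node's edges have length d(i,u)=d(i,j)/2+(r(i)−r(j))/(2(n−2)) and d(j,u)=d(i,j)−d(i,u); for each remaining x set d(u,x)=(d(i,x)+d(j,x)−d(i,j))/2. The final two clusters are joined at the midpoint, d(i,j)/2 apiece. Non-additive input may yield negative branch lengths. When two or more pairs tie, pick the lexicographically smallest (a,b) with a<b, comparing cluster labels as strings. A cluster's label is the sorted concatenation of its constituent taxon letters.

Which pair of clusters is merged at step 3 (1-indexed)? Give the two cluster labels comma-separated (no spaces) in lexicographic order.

BO,FL

1. join F+L (d=4, Q=-131) ⇒ FL; edges |F|=49/8, |L|=-17/8
  updated: d(B,FL)=29/2, d(C,FL)=27/2, d(FL,G)=16, d(FL,O)=35/2
2. join B+O (d=10, Q=-100) ⇒ BO; edges |B|=25/6, |O|=35/6
  updated: d(BO,C)=41/2, d(BO,FL)=11, d(BO,G)=17/2
3. join BO+FL (d=11, Q=-117/2) ⇒ BFLO; edges |BO|=43/8, |FL|=45/8
  updated: d(BFLO,C)=23/2, d(BFLO,G)=27/4
4. join BFLO+C (d=23/2, Q=-109/4) ⇒ BCFLO; edges |BFLO|=37/8, |C|=55/8
  updated: d(BCFLO,G)=17/8
5. join BCFLO+G (d=17/8) ⇒ BCFGLO; edges |BCFLO|=17/16, |G|=17/16
final tree: ((((B:25/6,O:35/6):43/8,(F:49/8,L:-17/8):45/8):37/8,C:55/8):17/16,G:17/16)
total length: 309/8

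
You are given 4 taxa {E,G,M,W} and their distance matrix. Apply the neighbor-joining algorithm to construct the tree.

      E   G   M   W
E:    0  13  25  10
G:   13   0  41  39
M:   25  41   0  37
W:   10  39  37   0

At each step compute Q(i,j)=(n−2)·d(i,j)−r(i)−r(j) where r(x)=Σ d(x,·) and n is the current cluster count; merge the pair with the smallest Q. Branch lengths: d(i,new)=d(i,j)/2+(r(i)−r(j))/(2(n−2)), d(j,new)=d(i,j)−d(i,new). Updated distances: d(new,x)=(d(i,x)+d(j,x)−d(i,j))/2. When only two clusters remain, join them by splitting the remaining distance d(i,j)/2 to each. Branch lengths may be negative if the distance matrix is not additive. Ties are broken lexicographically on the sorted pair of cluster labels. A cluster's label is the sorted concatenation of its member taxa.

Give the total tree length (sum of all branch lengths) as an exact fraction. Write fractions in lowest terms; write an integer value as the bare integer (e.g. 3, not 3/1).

iteration 1: select E,G (d=13, Q=-115); attach at lengths (-19/4, 71/4); label the merged cluster EG
  updated: d(EG,M)=53/2, d(EG,W)=18
iteration 2: select EG,M (d=53/2, Q=-163/2); attach at lengths (15/4, 91/4); label the merged cluster EGM
  updated: d(EGM,W)=57/4
iteration 3: select EGM,W (d=57/4); attach at lengths (57/8, 57/8); label the merged cluster EGMW
final tree: (((E:-19/4,G:71/4):15/4,M:91/4):57/8,W:57/8)
total length: 215/4

215/4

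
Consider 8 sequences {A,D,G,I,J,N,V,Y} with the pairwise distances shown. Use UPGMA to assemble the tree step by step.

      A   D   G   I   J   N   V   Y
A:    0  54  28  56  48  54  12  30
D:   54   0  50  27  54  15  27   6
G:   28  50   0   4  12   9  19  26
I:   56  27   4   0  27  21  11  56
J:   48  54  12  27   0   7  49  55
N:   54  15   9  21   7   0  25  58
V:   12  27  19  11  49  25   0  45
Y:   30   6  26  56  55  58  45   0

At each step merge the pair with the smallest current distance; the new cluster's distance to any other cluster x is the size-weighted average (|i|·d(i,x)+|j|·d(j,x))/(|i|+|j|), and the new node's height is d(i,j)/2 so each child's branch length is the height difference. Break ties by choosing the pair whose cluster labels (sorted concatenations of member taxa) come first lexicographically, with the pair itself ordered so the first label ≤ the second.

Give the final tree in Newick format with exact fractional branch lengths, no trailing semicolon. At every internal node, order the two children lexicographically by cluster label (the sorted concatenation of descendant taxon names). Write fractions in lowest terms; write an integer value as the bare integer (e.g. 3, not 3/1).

1. join G+I (d=4) ⇒ GI; edges |G|=2, |I|=2
  updated: d(A,GI)=42, d(D,GI)=77/2, d(GI,J)=39/2, d(GI,N)=15, d(GI,V)=15, d(GI,Y)=41
2. join D+Y (d=6) ⇒ DY; edges |D|=3, |Y|=3
  updated: d(A,DY)=42, d(DY,GI)=159/4, d(DY,J)=109/2, d(DY,N)=73/2, d(DY,V)=36
3. join J+N (d=7) ⇒ JN; edges |J|=7/2, |N|=7/2
  updated: d(A,JN)=51, d(DY,JN)=91/2, d(GI,JN)=69/4, d(JN,V)=37
4. join A+V (d=12) ⇒ AV; edges |A|=6, |V|=6
  updated: d(AV,DY)=39, d(AV,GI)=57/2, d(AV,JN)=44
5. join GI+JN (d=69/4) ⇒ GIJN; edges |GI|=53/8, |JN|=41/8
  updated: d(AV,GIJN)=145/4, d(DY,GIJN)=341/8
6. join AV+GIJN (d=145/4) ⇒ AGIJNV; edges |AV|=97/8, |GIJN|=19/2
  updated: d(AGIJNV,DY)=497/12
7. join AGIJNV+DY (d=497/12) ⇒ ADGIJNVY; edges |AGIJNV|=31/12, |DY|=425/24
final tree: (((A:6,V:6):97/8,((G:2,I:2):53/8,(J:7/2,N:7/2):41/8):19/2):31/12,(D:3,Y:3):425/24)
total length: 248/3

(((A:6,V:6):97/8,((G:2,I:2):53/8,(J:7/2,N:7/2):41/8):19/2):31/12,(D:3,Y:3):425/24)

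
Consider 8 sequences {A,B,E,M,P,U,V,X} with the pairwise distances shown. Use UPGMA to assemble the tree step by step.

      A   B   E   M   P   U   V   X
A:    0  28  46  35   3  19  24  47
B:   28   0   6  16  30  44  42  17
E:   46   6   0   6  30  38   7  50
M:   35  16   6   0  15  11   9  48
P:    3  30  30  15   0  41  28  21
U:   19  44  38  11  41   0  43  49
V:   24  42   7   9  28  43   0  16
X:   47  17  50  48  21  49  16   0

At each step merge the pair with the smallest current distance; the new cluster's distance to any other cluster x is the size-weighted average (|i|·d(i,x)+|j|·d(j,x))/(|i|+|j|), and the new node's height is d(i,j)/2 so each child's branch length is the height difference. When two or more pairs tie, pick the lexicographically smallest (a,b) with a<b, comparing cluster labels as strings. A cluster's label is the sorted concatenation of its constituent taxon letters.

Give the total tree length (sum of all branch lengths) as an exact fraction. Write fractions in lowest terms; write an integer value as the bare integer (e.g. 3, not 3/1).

14177/168

step 1: merge (A,P) at d=3; branch lengths A→3/2, P→3/2; new cluster AP
  updated: d(AP,B)=29, d(AP,E)=38, d(AP,M)=25, d(AP,U)=30, d(AP,V)=26, d(AP,X)=34
step 2: merge (B,E) at d=6; branch lengths B→3, E→3; new cluster BE
  updated: d(AP,BE)=67/2, d(BE,M)=11, d(BE,U)=41, d(BE,V)=49/2, d(BE,X)=67/2
step 3: merge (M,V) at d=9; branch lengths M→9/2, V→9/2; new cluster MV
  updated: d(AP,MV)=51/2, d(BE,MV)=71/4, d(MV,U)=27, d(MV,X)=32
step 4: merge (BE,MV) at d=71/4; branch lengths BE→47/8, MV→35/8; new cluster BEMV
  updated: d(AP,BEMV)=59/2, d(BEMV,U)=34, d(BEMV,X)=131/4
step 5: merge (AP,BEMV) at d=59/2; branch lengths AP→53/4, BEMV→47/8; new cluster ABEMPV
  updated: d(ABEMPV,U)=98/3, d(ABEMPV,X)=199/6
step 6: merge (ABEMPV,U) at d=98/3; branch lengths ABEMPV→19/12, U→49/3; new cluster ABEMPUV
  updated: d(ABEMPUV,X)=248/7
step 7: merge (ABEMPUV,X) at d=248/7; branch lengths ABEMPUV→29/21, X→124/7; new cluster ABEMPUVX
final tree: ((((A:3/2,P:3/2):53/4,((B:3,E:3):47/8,(M:9/2,V:9/2):35/8):47/8):19/12,U:49/3):29/21,X:124/7)
total length: 14177/168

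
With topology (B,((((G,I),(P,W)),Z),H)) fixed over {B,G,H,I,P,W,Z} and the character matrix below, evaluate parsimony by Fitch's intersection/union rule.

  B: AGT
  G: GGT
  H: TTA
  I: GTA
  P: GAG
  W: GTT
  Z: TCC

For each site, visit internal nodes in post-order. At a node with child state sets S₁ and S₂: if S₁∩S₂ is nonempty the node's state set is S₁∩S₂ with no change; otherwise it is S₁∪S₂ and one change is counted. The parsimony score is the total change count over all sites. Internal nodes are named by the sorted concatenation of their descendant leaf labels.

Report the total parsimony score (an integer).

10

[col 0] GI: children G:{G}, I:{G} ∩→ {G}; cost 0
[col 0] PW: children P:{G}, W:{G} ∩→ {G}; cost 0
[col 0] GIPW: children GI:{G}, PW:{G} ∩→ {G}; cost 0
[col 0] GIPWZ: children GIPW:{G}, Z:{T} ∪→ {G,T}; cost 1
[col 0] GHIPWZ: children GIPWZ:{G,T}, H:{T} ∩→ {T}; cost 0
[col 0] BGHIPWZ: children B:{A}, GHIPWZ:{T} ∪→ {A,T}; cost 1
[col 1] GI: children G:{G}, I:{T} ∪→ {G,T}; cost 1
[col 1] PW: children P:{A}, W:{T} ∪→ {A,T}; cost 1
[col 1] GIPW: children GI:{G,T}, PW:{A,T} ∩→ {T}; cost 0
[col 1] GIPWZ: children GIPW:{T}, Z:{C} ∪→ {C,T}; cost 1
[col 1] GHIPWZ: children GIPWZ:{C,T}, H:{T} ∩→ {T}; cost 0
[col 1] BGHIPWZ: children B:{G}, GHIPWZ:{T} ∪→ {G,T}; cost 1
[col 2] GI: children G:{T}, I:{A} ∪→ {A,T}; cost 1
[col 2] PW: children P:{G}, W:{T} ∪→ {G,T}; cost 1
[col 2] GIPW: children GI:{A,T}, PW:{G,T} ∩→ {T}; cost 0
[col 2] GIPWZ: children GIPW:{T}, Z:{C} ∪→ {C,T}; cost 1
[col 2] GHIPWZ: children GIPWZ:{C,T}, H:{A} ∪→ {A,C,T}; cost 1
[col 2] BGHIPWZ: children B:{T}, GHIPWZ:{A,C,T} ∩→ {T}; cost 0
per-site changes: [2, 4, 4]; total = 10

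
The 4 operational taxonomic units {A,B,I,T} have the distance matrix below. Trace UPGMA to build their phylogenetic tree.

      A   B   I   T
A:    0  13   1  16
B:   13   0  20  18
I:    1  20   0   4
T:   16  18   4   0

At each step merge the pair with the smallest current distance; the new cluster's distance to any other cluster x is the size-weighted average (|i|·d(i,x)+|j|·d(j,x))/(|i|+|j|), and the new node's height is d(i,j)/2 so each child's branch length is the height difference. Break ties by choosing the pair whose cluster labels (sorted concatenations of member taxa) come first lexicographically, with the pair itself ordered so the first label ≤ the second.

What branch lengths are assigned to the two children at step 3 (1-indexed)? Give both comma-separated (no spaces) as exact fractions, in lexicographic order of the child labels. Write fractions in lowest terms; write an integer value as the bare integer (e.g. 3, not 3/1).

iteration 1: select A,I (d=1); attach at lengths (1/2, 1/2); label the merged cluster AI
  updated: d(AI,B)=33/2, d(AI,T)=10
iteration 2: select AI,T (d=10); attach at lengths (9/2, 5); label the merged cluster AIT
  updated: d(AIT,B)=17
iteration 3: select AIT,B (d=17); attach at lengths (7/2, 17/2); label the merged cluster ABIT
final tree: (((A:1/2,I:1/2):9/2,T:5):7/2,B:17/2)
total length: 45/2

7/2,17/2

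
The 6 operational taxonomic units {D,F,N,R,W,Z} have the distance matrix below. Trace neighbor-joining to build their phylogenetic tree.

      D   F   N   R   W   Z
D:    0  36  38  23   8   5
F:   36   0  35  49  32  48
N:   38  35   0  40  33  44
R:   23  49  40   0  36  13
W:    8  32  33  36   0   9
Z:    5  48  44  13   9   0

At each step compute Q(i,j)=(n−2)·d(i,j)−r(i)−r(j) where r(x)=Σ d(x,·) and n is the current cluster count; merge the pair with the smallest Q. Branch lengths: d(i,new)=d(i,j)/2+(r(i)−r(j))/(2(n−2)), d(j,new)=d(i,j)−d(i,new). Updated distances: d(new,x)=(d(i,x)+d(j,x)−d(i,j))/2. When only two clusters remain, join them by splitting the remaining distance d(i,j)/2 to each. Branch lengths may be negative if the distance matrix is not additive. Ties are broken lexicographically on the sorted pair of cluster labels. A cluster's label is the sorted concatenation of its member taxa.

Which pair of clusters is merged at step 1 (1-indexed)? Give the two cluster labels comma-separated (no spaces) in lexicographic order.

iteration 1: select F,N (d=35, Q=-250); attach at lengths (75/4, 65/4); label the merged cluster FN
  updated: d(D,FN)=39/2, d(FN,R)=27, d(FN,W)=15, d(FN,Z)=57/2
iteration 2: select R,Z (d=13, Q=-231/2); attach at lengths (55/4, -3/4); label the merged cluster RZ
  updated: d(D,RZ)=15/2, d(FN,RZ)=85/4, d(RZ,W)=16
iteration 3: select D,RZ (d=15/2, Q=-259/4); attach at lengths (21/16, 99/16); label the merged cluster DRZ
  updated: d(DRZ,FN)=133/8, d(DRZ,W)=33/4
iteration 4: select DRZ,FN (d=133/8, Q=-319/8); attach at lengths (79/16, 187/16); label the merged cluster DFNRZ
  updated: d(DFNRZ,W)=53/16
iteration 5: select DFNRZ,W (d=53/16); attach at lengths (53/32, 53/32); label the merged cluster DFNRWZ
final tree: (((D:21/16,(R:55/4,Z:-3/4):99/16):79/16,(F:75/4,N:65/4):187/16):53/32,W:53/32)
total length: 1207/16

F,N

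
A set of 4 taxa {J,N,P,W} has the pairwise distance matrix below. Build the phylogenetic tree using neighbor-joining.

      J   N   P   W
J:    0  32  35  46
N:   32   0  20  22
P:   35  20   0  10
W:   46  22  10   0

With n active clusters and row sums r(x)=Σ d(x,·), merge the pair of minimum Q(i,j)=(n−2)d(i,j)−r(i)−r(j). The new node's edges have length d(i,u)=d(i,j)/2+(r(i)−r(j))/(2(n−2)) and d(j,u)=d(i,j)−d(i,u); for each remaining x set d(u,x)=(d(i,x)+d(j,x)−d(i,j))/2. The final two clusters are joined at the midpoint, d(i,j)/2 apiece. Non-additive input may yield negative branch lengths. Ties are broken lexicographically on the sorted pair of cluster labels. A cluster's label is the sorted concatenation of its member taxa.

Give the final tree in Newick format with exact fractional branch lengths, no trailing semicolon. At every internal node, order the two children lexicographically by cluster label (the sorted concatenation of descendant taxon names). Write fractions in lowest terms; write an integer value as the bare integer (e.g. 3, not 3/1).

1. join J+N (d=32, Q=-123) ⇒ JN; edges |J|=103/4, |N|=25/4
  updated: d(JN,P)=23/2, d(JN,W)=18
2. join JN+P (d=23/2, Q=-79/2) ⇒ JNP; edges |JN|=39/4, |P|=7/4
  updated: d(JNP,W)=33/4
3. join JNP+W (d=33/4) ⇒ JNPW; edges |JNP|=33/8, |W|=33/8
final tree: (((J:103/4,N:25/4):39/4,P:7/4):33/8,W:33/8)
total length: 207/4

(((J:103/4,N:25/4):39/4,P:7/4):33/8,W:33/8)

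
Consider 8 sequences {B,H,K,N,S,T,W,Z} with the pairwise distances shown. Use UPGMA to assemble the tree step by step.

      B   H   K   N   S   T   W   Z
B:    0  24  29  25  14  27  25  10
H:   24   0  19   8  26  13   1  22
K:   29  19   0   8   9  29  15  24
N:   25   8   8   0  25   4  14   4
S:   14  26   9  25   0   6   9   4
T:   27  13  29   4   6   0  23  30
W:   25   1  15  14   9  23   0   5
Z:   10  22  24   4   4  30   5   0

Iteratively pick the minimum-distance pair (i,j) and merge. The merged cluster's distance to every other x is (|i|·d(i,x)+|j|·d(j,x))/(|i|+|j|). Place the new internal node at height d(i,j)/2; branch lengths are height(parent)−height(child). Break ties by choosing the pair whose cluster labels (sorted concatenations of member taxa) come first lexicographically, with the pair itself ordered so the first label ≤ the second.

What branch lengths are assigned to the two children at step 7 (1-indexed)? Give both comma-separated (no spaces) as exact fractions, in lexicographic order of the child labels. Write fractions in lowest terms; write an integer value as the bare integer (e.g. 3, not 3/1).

11/3,19/24

step 1: merge (H,W) at d=1; branch lengths H→1/2, W→1/2; new cluster HW
  updated: d(B,HW)=49/2, d(HW,K)=17, d(HW,N)=11, d(HW,S)=35/2, d(HW,T)=18, d(HW,Z)=27/2
step 2: merge (N,T) at d=4; branch lengths N→2, T→2; new cluster NT
  updated: d(B,NT)=26, d(HW,NT)=29/2, d(K,NT)=37/2, d(NT,S)=31/2, d(NT,Z)=17
step 3: merge (S,Z) at d=4; branch lengths S→2, Z→2; new cluster SZ
  updated: d(B,SZ)=12, d(HW,SZ)=31/2, d(K,SZ)=33/2, d(NT,SZ)=65/4
step 4: merge (B,SZ) at d=12; branch lengths B→6, SZ→4; new cluster BSZ
  updated: d(BSZ,HW)=37/2, d(BSZ,K)=62/3, d(BSZ,NT)=39/2
step 5: merge (HW,NT) at d=29/2; branch lengths HW→27/4, NT→21/4; new cluster HNTW
  updated: d(BSZ,HNTW)=19, d(HNTW,K)=71/4
step 6: merge (HNTW,K) at d=71/4; branch lengths HNTW→13/8, K→71/8; new cluster HKNTW
  updated: d(BSZ,HKNTW)=58/3
step 7: merge (BSZ,HKNTW) at d=58/3; branch lengths BSZ→11/3, HKNTW→19/24; new cluster BHKNSTWZ
final tree: ((B:6,(S:2,Z:2):4):11/3,(((H:1/2,W:1/2):27/4,(N:2,T:2):21/4):13/8,K:71/8):19/24)
total length: 1103/24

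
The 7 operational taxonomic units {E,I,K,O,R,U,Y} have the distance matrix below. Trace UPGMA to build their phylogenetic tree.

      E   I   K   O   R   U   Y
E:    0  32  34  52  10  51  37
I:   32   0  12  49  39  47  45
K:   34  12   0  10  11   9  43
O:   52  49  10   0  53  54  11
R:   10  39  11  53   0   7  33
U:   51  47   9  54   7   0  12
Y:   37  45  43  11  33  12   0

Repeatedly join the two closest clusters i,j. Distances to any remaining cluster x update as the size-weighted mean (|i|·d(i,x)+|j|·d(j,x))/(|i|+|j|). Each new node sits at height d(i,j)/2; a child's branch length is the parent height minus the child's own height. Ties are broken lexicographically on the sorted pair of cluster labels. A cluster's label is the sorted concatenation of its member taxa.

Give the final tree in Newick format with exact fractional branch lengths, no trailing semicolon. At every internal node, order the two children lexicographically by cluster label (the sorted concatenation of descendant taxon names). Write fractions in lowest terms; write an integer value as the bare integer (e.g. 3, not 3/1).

iteration 1: select R,U (d=7); attach at lengths (7/2, 7/2); label the merged cluster RU
  updated: d(E,RU)=61/2, d(I,RU)=43, d(K,RU)=10, d(O,RU)=107/2, d(RU,Y)=45/2
iteration 2: select K,O (d=10); attach at lengths (5, 5); label the merged cluster KO
  updated: d(E,KO)=43, d(I,KO)=61/2, d(KO,RU)=127/4, d(KO,Y)=27
iteration 3: select RU,Y (d=45/2); attach at lengths (31/4, 45/4); label the merged cluster RUY
  updated: d(E,RUY)=98/3, d(I,RUY)=131/3, d(KO,RUY)=181/6
iteration 4: select KO,RUY (d=181/6); attach at lengths (121/12, 23/6); label the merged cluster KORUY
  updated: d(E,KORUY)=184/5, d(I,KORUY)=192/5
iteration 5: select E,I (d=32); attach at lengths (16, 16); label the merged cluster EI
  updated: d(EI,KORUY)=188/5
iteration 6: select EI,KORUY (d=188/5); attach at lengths (14/5, 223/60); label the merged cluster EIKORUY
final tree: ((E:16,I:16):14/5,((K:5,O:5):121/12,((R:7/2,U:7/2):31/4,Y:45/4):23/6):223/60)
total length: 2653/30

((E:16,I:16):14/5,((K:5,O:5):121/12,((R:7/2,U:7/2):31/4,Y:45/4):23/6):223/60)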